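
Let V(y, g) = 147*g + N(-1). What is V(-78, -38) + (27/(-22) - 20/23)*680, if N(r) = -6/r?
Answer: -1772480/253 ≈ -7005.9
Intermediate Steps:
V(y, g) = 6 + 147*g (V(y, g) = 147*g - 6/(-1) = 147*g - 6*(-1) = 147*g + 6 = 6 + 147*g)
V(-78, -38) + (27/(-22) - 20/23)*680 = (6 + 147*(-38)) + (27/(-22) - 20/23)*680 = (6 - 5586) + (27*(-1/22) - 20*1/23)*680 = -5580 + (-27/22 - 20/23)*680 = -5580 - 1061/506*680 = -5580 - 360740/253 = -1772480/253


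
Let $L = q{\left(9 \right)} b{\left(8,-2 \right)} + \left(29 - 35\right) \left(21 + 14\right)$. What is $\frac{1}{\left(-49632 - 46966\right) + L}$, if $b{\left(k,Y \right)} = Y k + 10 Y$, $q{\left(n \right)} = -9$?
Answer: $- \frac{1}{96484} \approx -1.0364 \cdot 10^{-5}$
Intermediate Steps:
$b{\left(k,Y \right)} = 10 Y + Y k$
$L = 114$ ($L = - 9 \left(- 2 \left(10 + 8\right)\right) + \left(29 - 35\right) \left(21 + 14\right) = - 9 \left(\left(-2\right) 18\right) - 210 = \left(-9\right) \left(-36\right) - 210 = 324 - 210 = 114$)
$\frac{1}{\left(-49632 - 46966\right) + L} = \frac{1}{\left(-49632 - 46966\right) + 114} = \frac{1}{-96598 + 114} = \frac{1}{-96484} = - \frac{1}{96484}$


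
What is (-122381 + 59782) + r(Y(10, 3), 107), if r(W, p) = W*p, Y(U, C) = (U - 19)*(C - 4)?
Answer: -61636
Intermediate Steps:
Y(U, C) = (-19 + U)*(-4 + C)
(-122381 + 59782) + r(Y(10, 3), 107) = (-122381 + 59782) + (76 - 19*3 - 4*10 + 3*10)*107 = -62599 + (76 - 57 - 40 + 30)*107 = -62599 + 9*107 = -62599 + 963 = -61636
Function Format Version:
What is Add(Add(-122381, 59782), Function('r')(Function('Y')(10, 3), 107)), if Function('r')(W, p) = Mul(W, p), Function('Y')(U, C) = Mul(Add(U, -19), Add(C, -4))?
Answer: -61636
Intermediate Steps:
Function('Y')(U, C) = Mul(Add(-19, U), Add(-4, C))
Add(Add(-122381, 59782), Function('r')(Function('Y')(10, 3), 107)) = Add(Add(-122381, 59782), Mul(Add(76, Mul(-19, 3), Mul(-4, 10), Mul(3, 10)), 107)) = Add(-62599, Mul(Add(76, -57, -40, 30), 107)) = Add(-62599, Mul(9, 107)) = Add(-62599, 963) = -61636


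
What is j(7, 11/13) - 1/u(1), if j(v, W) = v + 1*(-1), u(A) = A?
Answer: 5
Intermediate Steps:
j(v, W) = -1 + v (j(v, W) = v - 1 = -1 + v)
j(7, 11/13) - 1/u(1) = (-1 + 7) - 1/1 = 6 - 1*1 = 6 - 1 = 5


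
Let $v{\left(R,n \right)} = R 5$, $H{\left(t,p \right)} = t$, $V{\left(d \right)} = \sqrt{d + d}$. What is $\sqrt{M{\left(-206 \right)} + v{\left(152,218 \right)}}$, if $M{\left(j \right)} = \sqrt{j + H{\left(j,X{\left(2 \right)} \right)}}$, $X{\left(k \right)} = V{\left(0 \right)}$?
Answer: $\sqrt{760 + 2 i \sqrt{103}} \approx 27.571 + 0.3681 i$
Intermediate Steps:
$V{\left(d \right)} = \sqrt{2} \sqrt{d}$ ($V{\left(d \right)} = \sqrt{2 d} = \sqrt{2} \sqrt{d}$)
$X{\left(k \right)} = 0$ ($X{\left(k \right)} = \sqrt{2} \sqrt{0} = \sqrt{2} \cdot 0 = 0$)
$M{\left(j \right)} = \sqrt{2} \sqrt{j}$ ($M{\left(j \right)} = \sqrt{j + j} = \sqrt{2 j} = \sqrt{2} \sqrt{j}$)
$v{\left(R,n \right)} = 5 R$
$\sqrt{M{\left(-206 \right)} + v{\left(152,218 \right)}} = \sqrt{\sqrt{2} \sqrt{-206} + 5 \cdot 152} = \sqrt{\sqrt{2} i \sqrt{206} + 760} = \sqrt{2 i \sqrt{103} + 760} = \sqrt{760 + 2 i \sqrt{103}}$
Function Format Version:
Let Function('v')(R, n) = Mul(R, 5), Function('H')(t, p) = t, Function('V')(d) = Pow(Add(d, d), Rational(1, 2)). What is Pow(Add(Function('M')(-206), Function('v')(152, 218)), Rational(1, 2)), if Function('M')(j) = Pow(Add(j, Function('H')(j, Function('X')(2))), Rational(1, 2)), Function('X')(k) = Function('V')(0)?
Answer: Pow(Add(760, Mul(2, I, Pow(103, Rational(1, 2)))), Rational(1, 2)) ≈ Add(27.571, Mul(0.3681, I))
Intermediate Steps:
Function('V')(d) = Mul(Pow(2, Rational(1, 2)), Pow(d, Rational(1, 2))) (Function('V')(d) = Pow(Mul(2, d), Rational(1, 2)) = Mul(Pow(2, Rational(1, 2)), Pow(d, Rational(1, 2))))
Function('X')(k) = 0 (Function('X')(k) = Mul(Pow(2, Rational(1, 2)), Pow(0, Rational(1, 2))) = Mul(Pow(2, Rational(1, 2)), 0) = 0)
Function('M')(j) = Mul(Pow(2, Rational(1, 2)), Pow(j, Rational(1, 2))) (Function('M')(j) = Pow(Add(j, j), Rational(1, 2)) = Pow(Mul(2, j), Rational(1, 2)) = Mul(Pow(2, Rational(1, 2)), Pow(j, Rational(1, 2))))
Function('v')(R, n) = Mul(5, R)
Pow(Add(Function('M')(-206), Function('v')(152, 218)), Rational(1, 2)) = Pow(Add(Mul(Pow(2, Rational(1, 2)), Pow(-206, Rational(1, 2))), Mul(5, 152)), Rational(1, 2)) = Pow(Add(Mul(Pow(2, Rational(1, 2)), Mul(I, Pow(206, Rational(1, 2)))), 760), Rational(1, 2)) = Pow(Add(Mul(2, I, Pow(103, Rational(1, 2))), 760), Rational(1, 2)) = Pow(Add(760, Mul(2, I, Pow(103, Rational(1, 2)))), Rational(1, 2))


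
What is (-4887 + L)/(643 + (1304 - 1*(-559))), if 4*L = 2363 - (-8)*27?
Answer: -16969/10024 ≈ -1.6928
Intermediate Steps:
L = 2579/4 (L = (2363 - (-8)*27)/4 = (2363 - 1*(-216))/4 = (2363 + 216)/4 = (1/4)*2579 = 2579/4 ≈ 644.75)
(-4887 + L)/(643 + (1304 - 1*(-559))) = (-4887 + 2579/4)/(643 + (1304 - 1*(-559))) = -16969/(4*(643 + (1304 + 559))) = -16969/(4*(643 + 1863)) = -16969/4/2506 = -16969/4*1/2506 = -16969/10024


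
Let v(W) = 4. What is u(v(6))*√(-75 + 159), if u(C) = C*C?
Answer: 32*√21 ≈ 146.64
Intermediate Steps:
u(C) = C²
u(v(6))*√(-75 + 159) = 4²*√(-75 + 159) = 16*√84 = 16*(2*√21) = 32*√21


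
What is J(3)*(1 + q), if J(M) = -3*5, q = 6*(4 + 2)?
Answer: -555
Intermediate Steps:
q = 36 (q = 6*6 = 36)
J(M) = -15
J(3)*(1 + q) = -15*(1 + 36) = -15*37 = -555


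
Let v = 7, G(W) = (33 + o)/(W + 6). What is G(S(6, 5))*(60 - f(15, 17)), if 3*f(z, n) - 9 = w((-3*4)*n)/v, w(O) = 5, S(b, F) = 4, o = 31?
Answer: 38144/105 ≈ 363.28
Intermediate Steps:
G(W) = 64/(6 + W) (G(W) = (33 + 31)/(W + 6) = 64/(6 + W))
f(z, n) = 68/21 (f(z, n) = 3 + (5/7)/3 = 3 + (5*(⅐))/3 = 3 + (⅓)*(5/7) = 3 + 5/21 = 68/21)
G(S(6, 5))*(60 - f(15, 17)) = (64/(6 + 4))*(60 - 1*68/21) = (64/10)*(60 - 68/21) = (64*(⅒))*(1192/21) = (32/5)*(1192/21) = 38144/105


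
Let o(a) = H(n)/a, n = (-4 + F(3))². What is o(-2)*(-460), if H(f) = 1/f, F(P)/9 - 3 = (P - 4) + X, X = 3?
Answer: 230/1681 ≈ 0.13682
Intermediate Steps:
F(P) = 18 + 9*P (F(P) = 27 + 9*((P - 4) + 3) = 27 + 9*((-4 + P) + 3) = 27 + 9*(-1 + P) = 27 + (-9 + 9*P) = 18 + 9*P)
n = 1681 (n = (-4 + (18 + 9*3))² = (-4 + (18 + 27))² = (-4 + 45)² = 41² = 1681)
o(a) = 1/(1681*a)
o(-2)*(-460) = ((1/1681)/(-2))*(-460) = ((1/1681)*(-½))*(-460) = -1/3362*(-460) = 230/1681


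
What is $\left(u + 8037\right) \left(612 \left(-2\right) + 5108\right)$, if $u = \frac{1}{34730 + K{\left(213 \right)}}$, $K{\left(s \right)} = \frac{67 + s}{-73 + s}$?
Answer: $\frac{271045993535}{8683} \approx 3.1216 \cdot 10^{7}$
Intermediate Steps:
$K{\left(s \right)} = \frac{67 + s}{-73 + s}$
$u = \frac{1}{34732}$ ($u = \frac{1}{34730 + \frac{67 + 213}{-73 + 213}} = \frac{1}{34730 + \frac{1}{140} \cdot 280} = \frac{1}{34730 + 2} = \frac{1}{34732} \approx 2.8792 \cdot 10^{-5}$)
$\left(u + 8037\right) \left(612 \left(-2\right) + 5108\right) = \left(\frac{1}{34732} + 8037\right) \left(612 \left(-2\right) + 5108\right) = \frac{279141085 \left(-1224 + 5108\right)}{34732} = \frac{279141085}{34732} \cdot 3884 = \frac{271045993535}{8683}$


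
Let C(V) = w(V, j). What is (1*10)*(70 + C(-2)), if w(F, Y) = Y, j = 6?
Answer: 760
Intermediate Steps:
C(V) = 6
(1*10)*(70 + C(-2)) = (1*10)*(70 + 6) = 10*76 = 760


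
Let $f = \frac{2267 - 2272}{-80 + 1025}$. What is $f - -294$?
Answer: $\frac{55565}{189} \approx 293.99$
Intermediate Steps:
$f = - \frac{1}{189}$ ($f = - \frac{5}{945} = \left(-5\right) \frac{1}{945} = - \frac{1}{189} \approx -0.005291$)
$f - -294 = - \frac{1}{189} - -294 = - \frac{1}{189} + 294 = \frac{55565}{189}$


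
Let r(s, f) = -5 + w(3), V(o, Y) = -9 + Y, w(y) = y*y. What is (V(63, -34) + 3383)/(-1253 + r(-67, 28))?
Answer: -3340/1249 ≈ -2.6741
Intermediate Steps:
w(y) = y²
r(s, f) = 4 (r(s, f) = -5 + 3² = -5 + 9 = 4)
(V(63, -34) + 3383)/(-1253 + r(-67, 28)) = ((-9 - 34) + 3383)/(-1253 + 4) = (-43 + 3383)/(-1249) = 3340*(-1/1249) = -3340/1249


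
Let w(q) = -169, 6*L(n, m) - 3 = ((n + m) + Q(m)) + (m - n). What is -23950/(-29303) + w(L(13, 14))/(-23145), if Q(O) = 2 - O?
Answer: 559274957/678217935 ≈ 0.82462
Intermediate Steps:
L(n, m) = 5/6 + m/6 (L(n, m) = 1/2 + (((n + m) + (2 - m)) + (m - n))/6 = 1/2 + (((m + n) + (2 - m)) + (m - n))/6 = 1/2 + ((2 + n) + (m - n))/6 = 1/2 + (2 + m)/6 = 1/2 + (1/3 + m/6) = 5/6 + m/6)
-23950/(-29303) + w(L(13, 14))/(-23145) = -23950/(-29303) - 169/(-23145) = -23950*(-1/29303) - 169*(-1/23145) = 23950/29303 + 169/23145 = 559274957/678217935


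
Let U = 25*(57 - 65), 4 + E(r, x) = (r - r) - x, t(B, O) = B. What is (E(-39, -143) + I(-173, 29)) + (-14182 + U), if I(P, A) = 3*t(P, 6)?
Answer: -14762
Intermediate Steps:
I(P, A) = 3*P
E(r, x) = -4 - x (E(r, x) = -4 + ((r - r) - x) = -4 + (0 - x) = -4 - x)
U = -200 (U = 25*(-8) = -200)
(E(-39, -143) + I(-173, 29)) + (-14182 + U) = ((-4 - 1*(-143)) + 3*(-173)) + (-14182 - 200) = ((-4 + 143) - 519) - 14382 = (139 - 519) - 14382 = -380 - 14382 = -14762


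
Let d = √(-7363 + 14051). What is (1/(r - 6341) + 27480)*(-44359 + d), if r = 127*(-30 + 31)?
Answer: -7574774734121/6214 + 341521438*√418/3107 ≈ -1.2167e+9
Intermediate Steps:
d = 4*√418 (d = √6688 = 4*√418 ≈ 81.780)
r = 127 (r = 127*1 = 127)
(1/(r - 6341) + 27480)*(-44359 + d) = (1/(127 - 6341) + 27480)*(-44359 + 4*√418) = (1/(-6214) + 27480)*(-44359 + 4*√418) = (-1/6214 + 27480)*(-44359 + 4*√418) = 170760719*(-44359 + 4*√418)/6214 = -7574774734121/6214 + 341521438*√418/3107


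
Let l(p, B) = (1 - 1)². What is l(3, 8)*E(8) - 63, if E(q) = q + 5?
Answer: -63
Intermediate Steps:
l(p, B) = 0 (l(p, B) = 0² = 0)
E(q) = 5 + q
l(3, 8)*E(8) - 63 = 0*(5 + 8) - 63 = 0*13 - 63 = 0 - 63 = -63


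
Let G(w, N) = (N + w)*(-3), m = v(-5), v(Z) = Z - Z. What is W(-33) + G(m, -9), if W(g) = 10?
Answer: 37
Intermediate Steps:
v(Z) = 0
m = 0
G(w, N) = -3*N - 3*w
W(-33) + G(m, -9) = 10 + (-3*(-9) - 3*0) = 10 + (27 + 0) = 10 + 27 = 37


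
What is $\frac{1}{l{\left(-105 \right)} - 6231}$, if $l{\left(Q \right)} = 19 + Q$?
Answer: $- \frac{1}{6317} \approx -0.0001583$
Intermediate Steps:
$\frac{1}{l{\left(-105 \right)} - 6231} = \frac{1}{\left(19 - 105\right) - 6231} = \frac{1}{-86 - 6231} = \frac{1}{-6317} = - \frac{1}{6317}$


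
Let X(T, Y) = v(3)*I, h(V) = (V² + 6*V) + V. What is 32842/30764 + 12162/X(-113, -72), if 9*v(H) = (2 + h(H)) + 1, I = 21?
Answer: 188340301/1184414 ≈ 159.02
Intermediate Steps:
h(V) = V² + 7*V
v(H) = ⅓ + H*(7 + H)/9 (v(H) = ((2 + H*(7 + H)) + 1)/9 = (3 + H*(7 + H))/9 = ⅓ + H*(7 + H)/9)
X(T, Y) = 77 (X(T, Y) = (⅓ + (⅑)*3*(7 + 3))*21 = (⅓ + (⅑)*3*10)*21 = (⅓ + 10/3)*21 = (11/3)*21 = 77)
32842/30764 + 12162/X(-113, -72) = 32842/30764 + 12162/77 = 32842*(1/30764) + 12162*(1/77) = 16421/15382 + 12162/77 = 188340301/1184414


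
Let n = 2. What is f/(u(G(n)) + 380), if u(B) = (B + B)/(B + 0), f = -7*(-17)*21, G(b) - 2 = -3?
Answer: 2499/382 ≈ 6.5419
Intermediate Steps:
G(b) = -1 (G(b) = 2 - 3 = -1)
f = 2499 (f = 119*21 = 2499)
u(B) = 2 (u(B) = (2*B)/B = 2)
f/(u(G(n)) + 380) = 2499/(2 + 380) = 2499/382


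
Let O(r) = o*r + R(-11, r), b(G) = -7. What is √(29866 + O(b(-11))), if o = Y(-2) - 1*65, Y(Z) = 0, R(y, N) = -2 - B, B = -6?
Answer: 5*√1213 ≈ 174.14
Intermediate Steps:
R(y, N) = 4 (R(y, N) = -2 - 1*(-6) = -2 + 6 = 4)
o = -65 (o = 0 - 1*65 = 0 - 65 = -65)
O(r) = 4 - 65*r (O(r) = -65*r + 4 = 4 - 65*r)
√(29866 + O(b(-11))) = √(29866 + (4 - 65*(-7))) = √(29866 + (4 + 455)) = √(29866 + 459) = √30325 = 5*√1213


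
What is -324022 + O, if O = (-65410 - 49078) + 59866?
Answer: -378644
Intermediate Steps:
O = -54622 (O = -114488 + 59866 = -54622)
-324022 + O = -324022 - 54622 = -378644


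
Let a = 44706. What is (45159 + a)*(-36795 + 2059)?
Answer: -3121550640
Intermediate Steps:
(45159 + a)*(-36795 + 2059) = (45159 + 44706)*(-36795 + 2059) = 89865*(-34736) = -3121550640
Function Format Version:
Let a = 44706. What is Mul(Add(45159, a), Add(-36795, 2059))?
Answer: -3121550640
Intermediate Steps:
Mul(Add(45159, a), Add(-36795, 2059)) = Mul(Add(45159, 44706), Add(-36795, 2059)) = Mul(89865, -34736) = -3121550640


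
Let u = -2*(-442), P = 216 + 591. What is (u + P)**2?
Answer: 2859481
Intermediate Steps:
P = 807
u = 884
(u + P)**2 = (884 + 807)**2 = 1691**2 = 2859481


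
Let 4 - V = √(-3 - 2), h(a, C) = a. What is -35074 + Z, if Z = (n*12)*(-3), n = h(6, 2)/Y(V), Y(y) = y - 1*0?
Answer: -245806/7 - 72*I*√5/7 ≈ -35115.0 - 23.0*I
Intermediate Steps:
V = 4 - I*√5 (V = 4 - √(-3 - 2) = 4 - √(-5) = 4 - I*√5 ≈ 4.0 - 2.2361*I)
Y(y) = y (Y(y) = y + 0 = y)
n = 6/(4 - I*√5) ≈ 1.1429 + 0.63888*I
Z = -288/7 - 72*I*√5/7 (Z = ((8/7 + 2*I*√5/7)*12)*(-3) = (96/7 + 24*I*√5/7)*(-3) = -288/7 - 72*I*√5/7 ≈ -41.143 - 23.0*I)
-35074 + Z = -35074 + (-288/7 - 72*I*√5/7) = -245806/7 - 72*I*√5/7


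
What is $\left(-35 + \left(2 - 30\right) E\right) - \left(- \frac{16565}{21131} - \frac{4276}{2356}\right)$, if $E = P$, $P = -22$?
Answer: $\frac{7263564203}{12446159} \approx 583.6$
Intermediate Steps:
$E = -22$
$\left(-35 + \left(2 - 30\right) E\right) - \left(- \frac{16565}{21131} - \frac{4276}{2356}\right) = \left(-35 + \left(2 - 30\right) \left(-22\right)\right) - \left(- \frac{16565}{21131} - \frac{4276}{2356}\right) = \left(-35 + \left(2 - 30\right) \left(-22\right)\right) - \left(\left(-16565\right) \frac{1}{21131} - \frac{1069}{589}\right) = \left(-35 - -616\right) - \left(- \frac{16565}{21131} - \frac{1069}{589}\right) = \left(-35 + 616\right) - - \frac{32345824}{12446159} = 581 + \frac{32345824}{12446159} = \frac{7263564203}{12446159}$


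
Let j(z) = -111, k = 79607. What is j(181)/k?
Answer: -111/79607 ≈ -0.0013944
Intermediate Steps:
j(181)/k = -111/79607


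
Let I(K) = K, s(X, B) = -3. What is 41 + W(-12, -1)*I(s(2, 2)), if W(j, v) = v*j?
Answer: 5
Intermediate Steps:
W(j, v) = j*v
41 + W(-12, -1)*I(s(2, 2)) = 41 - 12*(-1)*(-3) = 41 + 12*(-3) = 41 - 36 = 5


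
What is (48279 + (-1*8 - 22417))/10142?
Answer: 12927/5071 ≈ 2.5492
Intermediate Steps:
(48279 + (-1*8 - 22417))/10142 = (48279 + (-8 - 22417))*(1/10142) = (48279 - 22425)*(1/10142) = 25854*(1/10142) = 12927/5071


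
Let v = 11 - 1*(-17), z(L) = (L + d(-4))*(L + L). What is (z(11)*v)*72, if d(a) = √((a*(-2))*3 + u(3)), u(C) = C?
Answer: 487872 + 133056*√3 ≈ 7.1833e+5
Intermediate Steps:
d(a) = √(3 - 6*a) (d(a) = √((a*(-2))*3 + 3) = √(-2*a*3 + 3) = √(-6*a + 3) = √(3 - 6*a))
z(L) = 2*L*(L + 3*√3) (z(L) = (L + √(3 - 6*(-4)))*(L + L) = (L + √(3 + 24))*(2*L) = (L + √27)*(2*L) = (L + 3*√3)*(2*L) = 2*L*(L + 3*√3))
v = 28 (v = 11 + 17 = 28)
(z(11)*v)*72 = ((2*11*(11 + 3*√3))*28)*72 = ((242 + 66*√3)*28)*72 = (6776 + 1848*√3)*72 = 487872 + 133056*√3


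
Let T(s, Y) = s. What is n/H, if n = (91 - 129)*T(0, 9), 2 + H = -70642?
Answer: 0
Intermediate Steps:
H = -70644 (H = -2 - 70642 = -70644)
n = 0 (n = (91 - 129)*0 = -38*0 = 0)
n/H = 0/(-70644) = 0*(-1/70644) = 0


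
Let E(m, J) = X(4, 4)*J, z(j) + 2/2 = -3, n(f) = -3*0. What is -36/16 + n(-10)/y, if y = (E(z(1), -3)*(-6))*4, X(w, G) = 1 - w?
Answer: -9/4 ≈ -2.2500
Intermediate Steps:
n(f) = 0
z(j) = -4 (z(j) = -1 - 3 = -4)
E(m, J) = -3*J (E(m, J) = (1 - 1*4)*J = (1 - 4)*J = -3*J)
y = -216 (y = (-3*(-3)*(-6))*4 = (9*(-6))*4 = -54*4 = -216)
-36/16 + n(-10)/y = -36/16 + 0/(-216) = -36*1/16 + 0*(-1/216) = -9/4 + 0 = -9/4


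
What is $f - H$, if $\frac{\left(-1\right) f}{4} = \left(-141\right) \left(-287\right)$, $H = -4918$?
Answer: $-156950$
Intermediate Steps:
$f = -161868$ ($f = - 4 \left(\left(-141\right) \left(-287\right)\right) = \left(-4\right) 40467 = -161868$)
$f - H = -161868 - -4918 = -161868 + 4918 = -156950$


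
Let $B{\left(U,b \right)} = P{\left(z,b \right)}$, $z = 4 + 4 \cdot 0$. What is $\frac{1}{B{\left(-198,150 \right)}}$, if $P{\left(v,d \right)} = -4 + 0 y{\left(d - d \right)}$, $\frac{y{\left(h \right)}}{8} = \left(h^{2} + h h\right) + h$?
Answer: $- \frac{1}{4} \approx -0.25$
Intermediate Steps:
$y{\left(h \right)} = 8 h + 16 h^{2}$ ($y{\left(h \right)} = 8 \left(\left(h^{2} + h h\right) + h\right) = 8 \left(\left(h^{2} + h^{2}\right) + h\right) = 8 \left(2 h^{2} + h\right) = 8 \left(h + 2 h^{2}\right) = 8 h + 16 h^{2}$)
$z = 4$ ($z = 4 + 0 = 4$)
$P{\left(v,d \right)} = -4$ ($P{\left(v,d \right)} = -4 + 0 \cdot 8 \left(d - d\right) \left(1 + 2 \left(d - d\right)\right) = -4 + 0 \cdot 8 \cdot 0 \left(1 + 2 \cdot 0\right) = -4 + 0 \cdot 8 \cdot 0 \left(1 + 0\right) = -4 + 0 \cdot 8 \cdot 0 \cdot 1 = -4 + 0 \cdot 0 = -4 + 0 = -4$)
$B{\left(U,b \right)} = -4$
$\frac{1}{B{\left(-198,150 \right)}} = \frac{1}{-4} = - \frac{1}{4}$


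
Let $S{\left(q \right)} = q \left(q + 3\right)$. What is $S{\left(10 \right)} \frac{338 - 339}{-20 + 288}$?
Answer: $- \frac{65}{134} \approx -0.48507$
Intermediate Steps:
$S{\left(q \right)} = q \left(3 + q\right)$
$S{\left(10 \right)} \frac{338 - 339}{-20 + 288} = 10 \left(3 + 10\right) \frac{338 - 339}{-20 + 288} = 10 \cdot 13 \left(- \frac{1}{268}\right) = 130 \left(\left(-1\right) \frac{1}{268}\right) = 130 \left(- \frac{1}{268}\right) = - \frac{65}{134}$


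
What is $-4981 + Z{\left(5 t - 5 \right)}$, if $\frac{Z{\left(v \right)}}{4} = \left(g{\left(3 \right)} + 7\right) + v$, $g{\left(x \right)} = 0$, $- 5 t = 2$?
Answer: $-4981$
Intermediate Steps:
$t = - \frac{2}{5}$ ($t = \left(- \frac{1}{5}\right) 2 = - \frac{2}{5} \approx -0.4$)
$Z{\left(v \right)} = 28 + 4 v$ ($Z{\left(v \right)} = 4 \left(\left(0 + 7\right) + v\right) = 4 \left(7 + v\right) = 28 + 4 v$)
$-4981 + Z{\left(5 t - 5 \right)} = -4981 + \left(28 + 4 \left(5 \left(- \frac{2}{5}\right) - 5\right)\right) = -4981 + \left(28 + 4 \left(-2 - 5\right)\right) = -4981 + \left(28 + 4 \left(-7\right)\right) = -4981 + \left(28 - 28\right) = -4981 + 0 = -4981$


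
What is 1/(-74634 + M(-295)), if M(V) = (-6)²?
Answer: -1/74598 ≈ -1.3405e-5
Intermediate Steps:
M(V) = 36
1/(-74634 + M(-295)) = 1/(-74634 + 36) = 1/(-74598) = -1/74598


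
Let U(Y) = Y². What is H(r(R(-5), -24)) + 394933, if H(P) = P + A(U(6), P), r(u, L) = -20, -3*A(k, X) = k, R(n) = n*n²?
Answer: 394901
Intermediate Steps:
R(n) = n³
A(k, X) = -k/3
H(P) = -12 + P (H(P) = P - ⅓*6² = P - ⅓*36 = P - 12 = -12 + P)
H(r(R(-5), -24)) + 394933 = (-12 - 20) + 394933 = -32 + 394933 = 394901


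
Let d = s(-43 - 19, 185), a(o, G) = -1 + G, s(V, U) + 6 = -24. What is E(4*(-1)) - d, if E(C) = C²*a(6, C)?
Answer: -50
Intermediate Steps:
s(V, U) = -30 (s(V, U) = -6 - 24 = -30)
E(C) = C²*(-1 + C)
d = -30
E(4*(-1)) - d = (4*(-1))²*(-1 + 4*(-1)) - 1*(-30) = (-4)²*(-1 - 4) + 30 = 16*(-5) + 30 = -80 + 30 = -50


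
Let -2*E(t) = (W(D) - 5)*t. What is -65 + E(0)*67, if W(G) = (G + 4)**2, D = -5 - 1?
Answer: -65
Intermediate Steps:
D = -6
W(G) = (4 + G)**2
E(t) = t/2 (E(t) = -((4 - 6)**2 - 5)*t/2 = -((-2)**2 - 5)*t/2 = -(4 - 5)*t/2 = -(-1)*t/2 = t/2)
-65 + E(0)*67 = -65 + ((1/2)*0)*67 = -65 + 0*67 = -65 + 0 = -65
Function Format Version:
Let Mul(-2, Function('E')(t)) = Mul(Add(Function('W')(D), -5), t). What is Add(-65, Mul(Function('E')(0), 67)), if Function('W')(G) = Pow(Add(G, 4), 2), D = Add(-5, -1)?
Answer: -65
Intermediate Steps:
D = -6
Function('W')(G) = Pow(Add(4, G), 2)
Function('E')(t) = Mul(Rational(1, 2), t) (Function('E')(t) = Mul(Rational(-1, 2), Mul(Add(Pow(Add(4, -6), 2), -5), t)) = Mul(Rational(-1, 2), Mul(Add(Pow(-2, 2), -5), t)) = Mul(Rational(-1, 2), Mul(Add(4, -5), t)) = Mul(Rational(-1, 2), Mul(-1, t)) = Mul(Rational(1, 2), t))
Add(-65, Mul(Function('E')(0), 67)) = Add(-65, Mul(Mul(Rational(1, 2), 0), 67)) = Add(-65, Mul(0, 67)) = Add(-65, 0) = -65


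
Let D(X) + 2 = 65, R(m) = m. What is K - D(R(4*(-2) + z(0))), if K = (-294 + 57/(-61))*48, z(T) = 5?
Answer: -867411/61 ≈ -14220.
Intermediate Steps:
D(X) = 63 (D(X) = -2 + 65 = 63)
K = -863568/61 (K = (-294 + 57*(-1/61))*48 = (-294 - 57/61)*48 = -17991/61*48 = -863568/61 ≈ -14157.)
K - D(R(4*(-2) + z(0))) = -863568/61 - 1*63 = -863568/61 - 63 = -867411/61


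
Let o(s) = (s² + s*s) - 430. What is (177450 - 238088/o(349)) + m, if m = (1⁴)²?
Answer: 10787719121/60793 ≈ 1.7745e+5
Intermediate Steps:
m = 1 (m = 1² = 1)
o(s) = -430 + 2*s² (o(s) = (s² + s²) - 430 = 2*s² - 430 = -430 + 2*s²)
(177450 - 238088/o(349)) + m = (177450 - 238088/(-430 + 2*349²)) + 1 = (177450 - 238088/(-430 + 2*121801)) + 1 = (177450 - 238088/(-430 + 243602)) + 1 = (177450 - 238088/243172) + 1 = (177450 - 238088*1/243172) + 1 = (177450 - 59522/60793) + 1 = 10787658328/60793 + 1 = 10787719121/60793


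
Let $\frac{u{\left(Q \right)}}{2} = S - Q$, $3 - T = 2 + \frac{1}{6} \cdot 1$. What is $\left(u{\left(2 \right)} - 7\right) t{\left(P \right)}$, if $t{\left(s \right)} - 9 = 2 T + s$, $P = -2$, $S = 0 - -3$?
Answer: $- \frac{130}{3} \approx -43.333$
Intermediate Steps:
$S = 3$ ($S = 0 + 3 = 3$)
$T = \frac{5}{6}$ ($T = 3 - \left(2 + \frac{1}{6} \cdot 1\right) = 3 - \left(2 + \frac{1}{6}\right) = 3 - \frac{13}{6} = \frac{5}{6} \approx 0.83333$)
$u{\left(Q \right)} = 6 - 2 Q$ ($u{\left(Q \right)} = 2 \left(3 - Q\right) = 6 - 2 Q$)
$t{\left(s \right)} = \frac{32}{3} + s$ ($t{\left(s \right)} = 9 + \left(2 \cdot \frac{5}{6} + s\right) = 9 + \left(\frac{5}{3} + s\right) = \frac{32}{3} + s$)
$\left(u{\left(2 \right)} - 7\right) t{\left(P \right)} = \left(\left(6 - 4\right) - 7\right) \left(\frac{32}{3} - 2\right) = \left(\left(6 - 4\right) - 7\right) \frac{26}{3} = \left(2 - 7\right) \frac{26}{3} = \left(-5\right) \frac{26}{3} = - \frac{130}{3}$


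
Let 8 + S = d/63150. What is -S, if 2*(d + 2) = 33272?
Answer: 244283/31575 ≈ 7.7366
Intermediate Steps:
d = 16634 (d = -2 + (1/2)*33272 = -2 + 16636 = 16634)
S = -244283/31575 (S = -8 + 16634/63150 = -8 + 16634*(1/63150) = -8 + 8317/31575 = -244283/31575 ≈ -7.7366)
-S = -1*(-244283/31575) = 244283/31575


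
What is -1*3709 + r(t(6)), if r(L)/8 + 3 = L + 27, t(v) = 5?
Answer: -3477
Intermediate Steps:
r(L) = 192 + 8*L (r(L) = -24 + 8*(L + 27) = -24 + 8*(27 + L) = -24 + (216 + 8*L) = 192 + 8*L)
-1*3709 + r(t(6)) = -1*3709 + (192 + 8*5) = -3709 + (192 + 40) = -3709 + 232 = -3477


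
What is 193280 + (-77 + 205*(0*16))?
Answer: 193203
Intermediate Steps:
193280 + (-77 + 205*(0*16)) = 193280 + (-77 + 205*0) = 193280 + (-77 + 0) = 193280 - 77 = 193203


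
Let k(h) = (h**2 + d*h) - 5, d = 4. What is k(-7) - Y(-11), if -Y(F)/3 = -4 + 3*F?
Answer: -95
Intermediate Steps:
Y(F) = 12 - 9*F (Y(F) = -3*(-4 + 3*F) = 12 - 9*F)
k(h) = -5 + h**2 + 4*h (k(h) = (h**2 + 4*h) - 5 = -5 + h**2 + 4*h)
k(-7) - Y(-11) = (-5 + (-7)**2 + 4*(-7)) - (12 - 9*(-11)) = (-5 + 49 - 28) - (12 + 99) = 16 - 1*111 = 16 - 111 = -95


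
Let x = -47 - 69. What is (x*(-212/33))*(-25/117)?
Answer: -614800/3861 ≈ -159.23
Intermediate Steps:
x = -116
(x*(-212/33))*(-25/117) = (-(-24592)/33)*(-25/117) = (-(-24592)/33)*(-25*1/117) = -116*(-212/33)*(-25/117) = (24592/33)*(-25/117) = -614800/3861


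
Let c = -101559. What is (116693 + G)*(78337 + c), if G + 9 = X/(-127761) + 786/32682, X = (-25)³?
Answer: -1885676339103603268/695914167 ≈ -2.7096e+9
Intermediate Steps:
X = -15625
G = -6161381437/695914167 (G = -9 + (-15625/(-127761) + 786/32682) = -9 + (-15625*(-1/127761) + 786*(1/32682)) = -9 + (15625/127761 + 131/5447) = -9 + 101846066/695914167 = -6161381437/695914167 ≈ -8.8537)
(116693 + G)*(78337 + c) = (116693 - 6161381437/695914167)*(78337 - 101559) = (81202150508294/695914167)*(-23222) = -1885676339103603268/695914167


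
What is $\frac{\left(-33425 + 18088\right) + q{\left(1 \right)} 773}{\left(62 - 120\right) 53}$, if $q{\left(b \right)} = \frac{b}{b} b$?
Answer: $\frac{7282}{1537} \approx 4.7378$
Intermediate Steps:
$q{\left(b \right)} = b$ ($q{\left(b \right)} = 1 b = b$)
$\frac{\left(-33425 + 18088\right) + q{\left(1 \right)} 773}{\left(62 - 120\right) 53} = \frac{\left(-33425 + 18088\right) + 1 \cdot 773}{\left(62 - 120\right) 53} = \frac{-15337 + 773}{\left(62 - 120\right) 53} = - \frac{14564}{\left(-58\right) 53} = - \frac{14564}{-3074} = \left(-14564\right) \left(- \frac{1}{3074}\right) = \frac{7282}{1537}$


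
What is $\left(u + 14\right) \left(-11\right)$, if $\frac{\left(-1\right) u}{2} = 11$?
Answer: $88$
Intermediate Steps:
$u = -22$ ($u = \left(-2\right) 11 = -22$)
$\left(u + 14\right) \left(-11\right) = \left(-22 + 14\right) \left(-11\right) = \left(-8\right) \left(-11\right) = 88$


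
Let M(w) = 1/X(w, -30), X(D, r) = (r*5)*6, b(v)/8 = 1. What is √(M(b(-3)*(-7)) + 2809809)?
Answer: √2528828099/30 ≈ 1676.2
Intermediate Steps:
b(v) = 8 (b(v) = 8*1 = 8)
X(D, r) = 30*r (X(D, r) = (5*r)*6 = 30*r)
M(w) = -1/900 (M(w) = 1/(30*(-30)) = 1/(-900) = -1/900)
√(M(b(-3)*(-7)) + 2809809) = √(-1/900 + 2809809) = √(2528828099/900) = √2528828099/30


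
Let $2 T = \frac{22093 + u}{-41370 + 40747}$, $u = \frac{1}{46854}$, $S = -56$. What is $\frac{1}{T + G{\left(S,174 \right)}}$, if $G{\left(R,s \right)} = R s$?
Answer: $- \frac{58380084}{569890683919} \approx -0.00010244$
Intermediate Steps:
$u = \frac{1}{46854} \approx 2.1343 \cdot 10^{-5}$
$T = - \frac{1035145423}{58380084}$ ($T = \frac{\left(22093 + \frac{1}{46854}\right) \frac{1}{-41370 + 40747}}{2} = \frac{\frac{1035145423}{46854} \frac{1}{-623}}{2} = \frac{\frac{1035145423}{46854} \left(- \frac{1}{623}\right)}{2} = \frac{1}{2} \left(- \frac{1035145423}{29190042}\right) = - \frac{1035145423}{58380084} \approx -17.731$)
$\frac{1}{T + G{\left(S,174 \right)}} = \frac{1}{- \frac{1035145423}{58380084} - 9744} = \frac{1}{- \frac{569890683919}{58380084}} = - \frac{58380084}{569890683919}$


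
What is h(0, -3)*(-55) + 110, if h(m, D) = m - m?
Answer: 110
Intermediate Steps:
h(m, D) = 0
h(0, -3)*(-55) + 110 = 0*(-55) + 110 = 0 + 110 = 110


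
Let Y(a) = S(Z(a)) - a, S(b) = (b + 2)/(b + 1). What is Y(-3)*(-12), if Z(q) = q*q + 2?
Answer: -49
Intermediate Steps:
Z(q) = 2 + q**2 (Z(q) = q**2 + 2 = 2 + q**2)
S(b) = (2 + b)/(1 + b)
Y(a) = -a + (4 + a**2)/(3 + a**2) (Y(a) = (2 + (2 + a**2))/(1 + (2 + a**2)) - a = (4 + a**2)/(3 + a**2) - a = -a + (4 + a**2)/(3 + a**2))
Y(-3)*(-12) = ((4 + (-3)**2 - 1*(-3)*(3 + (-3)**2))/(3 + (-3)**2))*(-12) = ((4 + 9 - 1*(-3)*(3 + 9))/(3 + 9))*(-12) = ((4 + 9 - 1*(-3)*12)/12)*(-12) = ((4 + 9 + 36)/12)*(-12) = ((1/12)*49)*(-12) = (49/12)*(-12) = -49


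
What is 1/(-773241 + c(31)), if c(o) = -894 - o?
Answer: -1/774166 ≈ -1.2917e-6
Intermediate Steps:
1/(-773241 + c(31)) = 1/(-773241 + (-894 - 1*31)) = 1/(-773241 + (-894 - 31)) = 1/(-773241 - 925) = 1/(-774166) = -1/774166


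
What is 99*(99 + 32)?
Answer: 12969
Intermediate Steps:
99*(99 + 32) = 99*131 = 12969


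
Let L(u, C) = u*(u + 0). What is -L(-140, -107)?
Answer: -19600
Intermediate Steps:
L(u, C) = u² (L(u, C) = u*u = u²)
-L(-140, -107) = -1*(-140)² = -1*19600 = -19600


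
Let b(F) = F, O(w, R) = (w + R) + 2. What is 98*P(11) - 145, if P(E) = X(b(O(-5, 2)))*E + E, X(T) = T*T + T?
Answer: 933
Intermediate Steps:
O(w, R) = 2 + R + w (O(w, R) = (R + w) + 2 = 2 + R + w)
X(T) = T + T**2 (X(T) = T**2 + T = T + T**2)
P(E) = E (P(E) = ((2 + 2 - 5)*(1 + (2 + 2 - 5)))*E + E = (-(1 - 1))*E + E = (-1*0)*E + E = 0*E + E = 0 + E = E)
98*P(11) - 145 = 98*11 - 145 = 1078 - 145 = 933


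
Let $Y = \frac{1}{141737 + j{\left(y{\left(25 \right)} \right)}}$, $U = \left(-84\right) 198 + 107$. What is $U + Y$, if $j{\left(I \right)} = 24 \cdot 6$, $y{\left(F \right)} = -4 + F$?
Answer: $- \frac{2344583524}{141881} \approx -16525.0$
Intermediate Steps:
$j{\left(I \right)} = 144$
$U = -16525$ ($U = -16632 + 107 = -16525$)
$Y = \frac{1}{141881}$ ($Y = \frac{1}{141737 + 144} = \frac{1}{141881} \approx 7.0482 \cdot 10^{-6}$)
$U + Y = -16525 + \frac{1}{141881} = - \frac{2344583524}{141881}$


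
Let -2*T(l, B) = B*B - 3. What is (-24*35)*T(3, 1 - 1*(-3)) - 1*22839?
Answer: -17379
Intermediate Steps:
T(l, B) = 3/2 - B**2/2 (T(l, B) = -(B*B - 3)/2 = -(B**2 - 3)/2 = -(-3 + B**2)/2 = 3/2 - B**2/2)
(-24*35)*T(3, 1 - 1*(-3)) - 1*22839 = (-24*35)*(3/2 - (1 - 1*(-3))**2/2) - 1*22839 = -840*(3/2 - (1 + 3)**2/2) - 22839 = -840*(3/2 - 1/2*4**2) - 22839 = -840*(3/2 - 1/2*16) - 22839 = -840*(3/2 - 8) - 22839 = -840*(-13/2) - 22839 = 5460 - 22839 = -17379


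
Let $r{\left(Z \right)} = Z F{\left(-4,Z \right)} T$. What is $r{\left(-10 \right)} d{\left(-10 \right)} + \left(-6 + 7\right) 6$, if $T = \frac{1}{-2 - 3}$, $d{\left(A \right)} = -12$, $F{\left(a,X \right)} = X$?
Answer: $246$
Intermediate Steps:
$T = - \frac{1}{5}$ ($T = \frac{1}{-5} = - \frac{1}{5} \approx -0.2$)
$r{\left(Z \right)} = - \frac{Z^{2}}{5}$ ($r{\left(Z \right)} = Z Z \left(- \frac{1}{5}\right) = Z^{2} \left(- \frac{1}{5}\right) = - \frac{Z^{2}}{5}$)
$r{\left(-10 \right)} d{\left(-10 \right)} + \left(-6 + 7\right) 6 = - \frac{\left(-10\right)^{2}}{5} \left(-12\right) + \left(-6 + 7\right) 6 = \left(- \frac{1}{5}\right) 100 \left(-12\right) + 1 \cdot 6 = \left(-20\right) \left(-12\right) + 6 = 240 + 6 = 246$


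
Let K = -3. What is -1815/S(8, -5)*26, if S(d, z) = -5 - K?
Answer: 23595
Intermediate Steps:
S(d, z) = -2 (S(d, z) = -5 - 1*(-3) = -5 + 3 = -2)
-1815/S(8, -5)*26 = -1815/(-2)*26 = -1815*(-1)/2*26 = -55*(-33/2)*26 = (1815/2)*26 = 23595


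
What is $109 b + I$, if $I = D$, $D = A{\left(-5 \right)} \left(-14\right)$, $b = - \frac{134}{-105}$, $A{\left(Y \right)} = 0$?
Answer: $\frac{14606}{105} \approx 139.1$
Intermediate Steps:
$b = \frac{134}{105}$ ($b = \left(-134\right) \left(- \frac{1}{105}\right) = \frac{134}{105} \approx 1.2762$)
$D = 0$ ($D = 0 \left(-14\right) = 0$)
$I = 0$
$109 b + I = 109 \cdot \frac{134}{105} + 0 = \frac{14606}{105} + 0 = \frac{14606}{105}$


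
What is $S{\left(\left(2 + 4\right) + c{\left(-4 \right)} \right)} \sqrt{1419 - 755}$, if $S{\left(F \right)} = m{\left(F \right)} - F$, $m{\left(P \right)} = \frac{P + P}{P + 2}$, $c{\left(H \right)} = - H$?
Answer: $- \frac{50 \sqrt{166}}{3} \approx -214.73$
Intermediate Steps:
$m{\left(P \right)} = \frac{2 P}{2 + P}$
$S{\left(F \right)} = - F + \frac{2 F}{2 + F}$ ($S{\left(F \right)} = \frac{2 F}{2 + F} - F = - F + \frac{2 F}{2 + F}$)
$S{\left(\left(2 + 4\right) + c{\left(-4 \right)} \right)} \sqrt{1419 - 755} = - \frac{\left(\left(2 + 4\right) - -4\right)^{2}}{2 + \left(\left(2 + 4\right) - -4\right)} \sqrt{1419 - 755} = - \frac{\left(6 + 4\right)^{2}}{2 + \left(6 + 4\right)} \sqrt{664} = - \frac{10^{2}}{2 + 10} \cdot 2 \sqrt{166} = \left(-1\right) 100 \cdot \frac{1}{12} \cdot 2 \sqrt{166} = - \frac{25 \cdot 2 \sqrt{166}}{3} = - \frac{50 \sqrt{166}}{3}$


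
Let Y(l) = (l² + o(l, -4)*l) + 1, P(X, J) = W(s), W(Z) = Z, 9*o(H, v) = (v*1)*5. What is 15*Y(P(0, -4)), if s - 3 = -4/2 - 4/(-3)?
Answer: 170/9 ≈ 18.889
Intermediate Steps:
s = 7/3 (s = 3 + (-4/2 - 4/(-3)) = 3 + (-4*½ - 4*(-⅓)) = 3 + (-2 + 4/3) = 3 - ⅔ = 7/3 ≈ 2.3333)
o(H, v) = 5*v/9 (o(H, v) = ((v*1)*5)/9 = (v*5)/9 = (5*v)/9 = 5*v/9)
P(X, J) = 7/3
Y(l) = 1 + l² - 20*l/9 (Y(l) = (l² + ((5/9)*(-4))*l) + 1 = (l² - 20*l/9) + 1 = 1 + l² - 20*l/9)
15*Y(P(0, -4)) = 15*(1 + (7/3)² - 20/9*7/3) = 15*(1 + 49/9 - 140/27) = 15*(34/27) = 170/9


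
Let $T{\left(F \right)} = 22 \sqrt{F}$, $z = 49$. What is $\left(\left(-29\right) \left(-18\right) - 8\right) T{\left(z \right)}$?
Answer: $79156$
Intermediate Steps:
$\left(\left(-29\right) \left(-18\right) - 8\right) T{\left(z \right)} = \left(\left(-29\right) \left(-18\right) - 8\right) 22 \sqrt{49} = \left(522 - 8\right) 22 \cdot 7 = 514 \cdot 154 = 79156$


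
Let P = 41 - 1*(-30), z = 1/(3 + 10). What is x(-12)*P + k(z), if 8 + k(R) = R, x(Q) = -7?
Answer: -6564/13 ≈ -504.92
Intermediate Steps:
z = 1/13 ≈ 0.076923
k(R) = -8 + R
P = 71 (P = 41 + 30 = 71)
x(-12)*P + k(z) = -7*71 + (-8 + 1/13) = -497 - 103/13 = -6564/13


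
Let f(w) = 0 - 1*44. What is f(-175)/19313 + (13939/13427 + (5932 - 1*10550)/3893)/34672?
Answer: -79892948246015/35001932834980496 ≈ -0.0022825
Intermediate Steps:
f(w) = -44 (f(w) = 0 - 44 = -44)
f(-175)/19313 + (13939/13427 + (5932 - 1*10550)/3893)/34672 = -44/19313 + (13939/13427 + (5932 - 1*10550)/3893)/34672 = -44*1/19313 + (13939*(1/13427) + (5932 - 10550)*(1/3893))*(1/34672) = -44/19313 + (13939/13427 - 4618*1/3893)*(1/34672) = -44/19313 + (13939/13427 - 4618/3893)*(1/34672) = -44/19313 - 7741359/52271311*1/34672 = -44/19313 - 7741359/1812350894992 = -79892948246015/35001932834980496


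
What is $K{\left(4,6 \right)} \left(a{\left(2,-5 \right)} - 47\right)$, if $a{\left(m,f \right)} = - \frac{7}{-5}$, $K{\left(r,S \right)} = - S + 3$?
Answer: $\frac{684}{5} \approx 136.8$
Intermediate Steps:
$K{\left(r,S \right)} = 3 - S$
$a{\left(m,f \right)} = \frac{7}{5}$ ($a{\left(m,f \right)} = \left(-7\right) \left(- \frac{1}{5}\right) = \frac{7}{5}$)
$K{\left(4,6 \right)} \left(a{\left(2,-5 \right)} - 47\right) = \left(3 - 6\right) \left(\frac{7}{5} - 47\right) = \left(3 - 6\right) \left(- \frac{228}{5}\right) = \left(-3\right) \left(- \frac{228}{5}\right) = \frac{684}{5}$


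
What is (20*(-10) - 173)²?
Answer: 139129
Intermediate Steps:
(20*(-10) - 173)² = (-200 - 173)² = (-373)² = 139129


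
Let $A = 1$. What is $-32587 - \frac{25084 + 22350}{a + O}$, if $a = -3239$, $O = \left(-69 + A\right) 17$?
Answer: $- \frac{143172431}{4395} \approx -32576.0$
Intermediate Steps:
$O = -1156$ ($O = \left(-69 + 1\right) 17 = \left(-68\right) 17 = -1156$)
$-32587 - \frac{25084 + 22350}{a + O} = -32587 - \frac{25084 + 22350}{-3239 - 1156} = -32587 - \frac{47434}{-4395} = -32587 - 47434 \left(- \frac{1}{4395}\right) = -32587 - - \frac{47434}{4395} = -32587 + \frac{47434}{4395} = - \frac{143172431}{4395}$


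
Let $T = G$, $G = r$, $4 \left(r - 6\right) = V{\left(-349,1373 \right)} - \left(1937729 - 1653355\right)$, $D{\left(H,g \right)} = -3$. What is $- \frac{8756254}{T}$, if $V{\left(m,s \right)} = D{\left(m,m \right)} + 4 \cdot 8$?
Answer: $\frac{35025016}{284321} \approx 123.19$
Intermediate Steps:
$V{\left(m,s \right)} = 29$ ($V{\left(m,s \right)} = -3 + 4 \cdot 8 = -3 + 32 = 29$)
$r = - \frac{284321}{4}$ ($r = 6 + \frac{29 - \left(1937729 - 1653355\right)}{4} = 6 + \frac{29 - 284374}{4} = 6 + \frac{1}{4} \left(-284345\right) = 6 - \frac{284345}{4} = - \frac{284321}{4} \approx -71080.0$)
$G = - \frac{284321}{4} \approx -71080.0$
$T = - \frac{284321}{4} \approx -71080.0$
$- \frac{8756254}{T} = - \frac{8756254}{- \frac{284321}{4}} = \left(-8756254\right) \left(- \frac{4}{284321}\right) = \frac{35025016}{284321}$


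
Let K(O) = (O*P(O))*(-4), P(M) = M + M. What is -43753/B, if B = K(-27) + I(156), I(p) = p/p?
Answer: 43753/5831 ≈ 7.5035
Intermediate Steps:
P(M) = 2*M
I(p) = 1
K(O) = -8*O**2 (K(O) = (O*(2*O))*(-4) = (2*O**2)*(-4) = -8*O**2)
B = -5831 (B = -8*(-27)**2 + 1 = -8*729 + 1 = -5832 + 1 = -5831)
-43753/B = -43753/(-5831) = -43753*(-1/5831) = 43753/5831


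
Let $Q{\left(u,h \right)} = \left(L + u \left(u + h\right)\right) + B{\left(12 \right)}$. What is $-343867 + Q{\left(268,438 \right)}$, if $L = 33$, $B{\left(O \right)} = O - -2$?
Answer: $-154612$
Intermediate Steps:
$B{\left(O \right)} = 2 + O$ ($B{\left(O \right)} = O + 2 = 2 + O$)
$Q{\left(u,h \right)} = 47 + u \left(h + u\right)$ ($Q{\left(u,h \right)} = \left(33 + u \left(u + h\right)\right) + \left(2 + 12\right) = \left(33 + u \left(h + u\right)\right) + 14 = 47 + u \left(h + u\right)$)
$-343867 + Q{\left(268,438 \right)} = -343867 + \left(47 + 268^{2} + 438 \cdot 268\right) = -343867 + \left(47 + 71824 + 117384\right) = -343867 + 189255 = -154612$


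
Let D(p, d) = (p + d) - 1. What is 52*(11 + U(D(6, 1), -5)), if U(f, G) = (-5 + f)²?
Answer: 624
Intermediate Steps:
D(p, d) = -1 + d + p (D(p, d) = (d + p) - 1 = -1 + d + p)
52*(11 + U(D(6, 1), -5)) = 52*(11 + (-5 + (-1 + 1 + 6))²) = 52*(11 + (-5 + 6)²) = 52*(11 + 1²) = 52*(11 + 1) = 52*12 = 624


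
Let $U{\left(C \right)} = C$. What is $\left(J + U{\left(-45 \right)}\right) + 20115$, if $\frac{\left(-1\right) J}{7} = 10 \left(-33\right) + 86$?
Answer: $21778$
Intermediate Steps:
$J = 1708$ ($J = - 7 \left(10 \left(-33\right) + 86\right) = - 7 \left(-330 + 86\right) = \left(-7\right) \left(-244\right) = 1708$)
$\left(J + U{\left(-45 \right)}\right) + 20115 = \left(1708 - 45\right) + 20115 = 1663 + 20115 = 21778$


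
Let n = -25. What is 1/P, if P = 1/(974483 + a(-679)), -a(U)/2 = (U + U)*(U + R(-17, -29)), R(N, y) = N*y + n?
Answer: 401407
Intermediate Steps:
R(N, y) = -25 + N*y (R(N, y) = N*y - 25 = -25 + N*y)
a(U) = -4*U*(468 + U) (a(U) = -2*(U + U)*(U + (-25 - 17*(-29))) = -2*2*U*(U + (-25 + 493)) = -2*2*U*(U + 468) = -2*2*U*(468 + U) = -4*U*(468 + U))
P = 1/401407 (P = 1/(974483 - 4*(-679)*(468 - 679)) = 1/(974483 - 4*(-679)*(-211)) = 1/(974483 - 573076) = 1/401407 ≈ 2.4912e-6)
1/P = 1/(1/401407) = 401407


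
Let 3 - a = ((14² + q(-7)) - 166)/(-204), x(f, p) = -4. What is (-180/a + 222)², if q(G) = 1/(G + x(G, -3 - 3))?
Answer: 1354016158884/49857721 ≈ 27158.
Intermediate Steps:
q(G) = 1/(-4 + G) (q(G) = 1/(G - 4) = 1/(-4 + G))
a = 7061/2244 (a = 3 - ((14² + 1/(-4 - 7)) - 166)/(-204) = 3 - ((196 + 1/(-11)) - 166)*(-1)/204 = 3 - ((196 - 1/11) - 166)*(-1)/204 = 3 - (2155/11 - 166)*(-1)/204 = 3 - 329*(-1)/(11*204) = 3 - 1*(-329/2244) = 3 + 329/2244 = 7061/2244 ≈ 3.1466)
(-180/a + 222)² = (-180/7061/2244 + 222)² = (-180*2244/7061 + 222)² = (-403920/7061 + 222)² = (1163622/7061)² = 1354016158884/49857721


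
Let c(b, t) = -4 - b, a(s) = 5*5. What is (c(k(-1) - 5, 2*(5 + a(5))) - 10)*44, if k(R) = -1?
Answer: -352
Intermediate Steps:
a(s) = 25
(c(k(-1) - 5, 2*(5 + a(5))) - 10)*44 = ((-4 - (-1 - 5)) - 10)*44 = ((-4 - 1*(-6)) - 10)*44 = ((-4 + 6) - 10)*44 = (2 - 10)*44 = -8*44 = -352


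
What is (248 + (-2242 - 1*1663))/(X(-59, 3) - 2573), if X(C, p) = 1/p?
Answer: 10971/7718 ≈ 1.4215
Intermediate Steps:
(248 + (-2242 - 1*1663))/(X(-59, 3) - 2573) = (248 + (-2242 - 1*1663))/(1/3 - 2573) = (248 + (-2242 - 1663))/(⅓ - 2573) = (248 - 3905)/(-7718/3) = -3657*(-3/7718) = 10971/7718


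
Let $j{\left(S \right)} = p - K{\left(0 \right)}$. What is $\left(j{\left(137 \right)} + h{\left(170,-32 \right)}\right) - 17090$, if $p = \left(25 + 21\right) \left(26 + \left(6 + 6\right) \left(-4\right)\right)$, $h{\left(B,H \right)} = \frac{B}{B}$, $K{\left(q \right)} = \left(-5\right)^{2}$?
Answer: $-18126$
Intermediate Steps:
$K{\left(q \right)} = 25$
$h{\left(B,H \right)} = 1$
$p = -1012$ ($p = 46 \left(26 + 12 \left(-4\right)\right) = 46 \left(26 - 48\right) = 46 \left(-22\right) = -1012$)
$j{\left(S \right)} = -1037$ ($j{\left(S \right)} = -1012 - 25 = -1037$)
$\left(j{\left(137 \right)} + h{\left(170,-32 \right)}\right) - 17090 = \left(-1037 + 1\right) - 17090 = -1036 - 17090 = -18126$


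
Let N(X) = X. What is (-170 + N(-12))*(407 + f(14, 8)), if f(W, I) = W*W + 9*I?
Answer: -122850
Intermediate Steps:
f(W, I) = W² + 9*I
(-170 + N(-12))*(407 + f(14, 8)) = (-170 - 12)*(407 + (14² + 9*8)) = -182*(407 + (196 + 72)) = -182*(407 + 268) = -182*675 = -122850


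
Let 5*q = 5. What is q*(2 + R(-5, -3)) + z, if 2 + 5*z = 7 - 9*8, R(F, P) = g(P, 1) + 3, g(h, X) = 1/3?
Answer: -121/15 ≈ -8.0667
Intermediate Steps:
g(h, X) = ⅓
q = 1 (q = (⅕)*5 = 1)
R(F, P) = 10/3 (R(F, P) = ⅓ + 3 = 10/3)
z = -67/5 (z = -⅖ + (7 - 9*8)/5 = -⅖ + (7 - 72)/5 = -⅖ + (⅕)*(-65) = -⅖ - 13 = -67/5 ≈ -13.400)
q*(2 + R(-5, -3)) + z = 1*(2 + 10/3) - 67/5 = 1*(16/3) - 67/5 = 16/3 - 67/5 = -121/15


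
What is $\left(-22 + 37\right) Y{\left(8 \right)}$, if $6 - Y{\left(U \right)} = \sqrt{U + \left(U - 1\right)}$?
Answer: $90 - 15 \sqrt{15} \approx 31.905$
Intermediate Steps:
$Y{\left(U \right)} = 6 - \sqrt{-1 + 2 U}$ ($Y{\left(U \right)} = 6 - \sqrt{U + \left(U - 1\right)} = 6 - \sqrt{U + \left(-1 + U\right)} = 6 - \sqrt{-1 + 2 U}$)
$\left(-22 + 37\right) Y{\left(8 \right)} = \left(-22 + 37\right) \left(6 - \sqrt{-1 + 2 \cdot 8}\right) = 15 \left(6 - \sqrt{-1 + 16}\right) = 15 \left(6 - \sqrt{15}\right) = 90 - 15 \sqrt{15}$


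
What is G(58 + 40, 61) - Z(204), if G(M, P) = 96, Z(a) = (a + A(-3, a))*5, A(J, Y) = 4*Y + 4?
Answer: -5024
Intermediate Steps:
A(J, Y) = 4 + 4*Y
Z(a) = 20 + 25*a (Z(a) = (a + (4 + 4*a))*5 = (4 + 5*a)*5 = 20 + 25*a)
G(58 + 40, 61) - Z(204) = 96 - (20 + 25*204) = 96 - (20 + 5100) = 96 - 1*5120 = 96 - 5120 = -5024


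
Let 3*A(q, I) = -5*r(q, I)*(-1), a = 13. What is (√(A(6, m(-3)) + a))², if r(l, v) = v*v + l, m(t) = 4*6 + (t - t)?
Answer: 983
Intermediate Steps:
m(t) = 24 (m(t) = 24 + 0 = 24)
r(l, v) = l + v² (r(l, v) = v² + l = l + v²)
A(q, I) = 5*q/3 + 5*I²/3 (A(q, I) = (-5*(q + I²)*(-1))/3 = ((-5*q - 5*I²)*(-1))/3 = (5*q + 5*I²)/3 = 5*q/3 + 5*I²/3)
(√(A(6, m(-3)) + a))² = (√(((5/3)*6 + (5/3)*24²) + 13))² = (√((10 + (5/3)*576) + 13))² = (√((10 + 960) + 13))² = (√(970 + 13))² = (√983)² = 983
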